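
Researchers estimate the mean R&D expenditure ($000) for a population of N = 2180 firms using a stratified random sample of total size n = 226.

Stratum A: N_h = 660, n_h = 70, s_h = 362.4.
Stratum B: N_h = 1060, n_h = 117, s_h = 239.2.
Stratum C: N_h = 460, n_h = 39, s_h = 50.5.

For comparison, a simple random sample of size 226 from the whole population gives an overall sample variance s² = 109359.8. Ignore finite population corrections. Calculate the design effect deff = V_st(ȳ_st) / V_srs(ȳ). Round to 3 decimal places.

V̂(ȳ_st) = Σ W_h² s_h²/n_h, with W_h = N_h/N and N = 2180:
  stratum A: (660/2180)²·362.4²/70 = 171.97
  stratum B: (1060/2180)²·239.2²/117 = 115.621
  stratum C: (460/2180)²·50.5²/39 = 2.91153
V_st = 290.502
V_srs = s²/n = 109359.8/226 = 483.893
deff = V_st / V_srs = 290.502/483.893 = 0.6003

deff ≈ 0.600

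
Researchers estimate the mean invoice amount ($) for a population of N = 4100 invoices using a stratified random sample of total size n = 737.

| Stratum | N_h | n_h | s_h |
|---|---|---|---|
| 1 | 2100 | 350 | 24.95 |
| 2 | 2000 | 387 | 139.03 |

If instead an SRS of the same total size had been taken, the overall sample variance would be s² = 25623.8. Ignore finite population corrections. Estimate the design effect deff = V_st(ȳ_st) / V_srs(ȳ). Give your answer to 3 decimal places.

deff ≈ 0.355

V̂(ȳ_st) = Σ W_h² s_h²/n_h, with W_h = N_h/N and N = 4100:
  stratum 1: (2100/4100)²·24.95²/350 = 0.466599
  stratum 2: (2000/4100)²·139.03²/387 = 11.885
V_st = 12.3516
V_srs = s²/n = 25623.8/737 = 34.7677
deff = V_st / V_srs = 12.3516/34.7677 = 0.3553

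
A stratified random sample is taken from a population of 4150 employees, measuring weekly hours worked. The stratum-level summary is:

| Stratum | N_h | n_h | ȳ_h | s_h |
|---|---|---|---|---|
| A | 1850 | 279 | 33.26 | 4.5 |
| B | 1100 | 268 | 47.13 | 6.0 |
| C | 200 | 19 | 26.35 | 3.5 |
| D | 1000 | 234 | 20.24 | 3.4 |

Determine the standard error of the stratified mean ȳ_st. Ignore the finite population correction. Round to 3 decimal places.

SE(ȳ_st) ≈ 0.168

V̂(ȳ_st) = Σ W_h² s_h²/n_h, with W_h = N_h/N and N = 4150:
  stratum A: (1850/4150)²·4.5²/279 = 0.0144234
  stratum B: (1100/4150)²·6.0²/268 = 0.0094375
  stratum C: (200/4150)²·3.5²/19 = 0.00149743
  stratum D: (1000/4150)²·3.4²/234 = 0.00286844
V̂(ȳ_st) = 0.0282268
SE(ȳ_st) = √0.0282268 = 0.168008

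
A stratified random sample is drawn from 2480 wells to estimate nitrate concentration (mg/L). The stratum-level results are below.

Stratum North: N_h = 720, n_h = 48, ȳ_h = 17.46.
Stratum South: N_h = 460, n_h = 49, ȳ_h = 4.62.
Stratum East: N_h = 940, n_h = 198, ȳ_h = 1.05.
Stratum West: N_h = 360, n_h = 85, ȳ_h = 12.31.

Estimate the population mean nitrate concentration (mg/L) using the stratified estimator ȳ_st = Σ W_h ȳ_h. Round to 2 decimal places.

ȳ_st ≈ 8.11

N = Σ N_h = 2480. Stratum weights W_h = N_h/N.
ȳ_st = (720·17.46 + 460·4.62 + 940·1.05 + 360·12.31) / 2480 = 8.1109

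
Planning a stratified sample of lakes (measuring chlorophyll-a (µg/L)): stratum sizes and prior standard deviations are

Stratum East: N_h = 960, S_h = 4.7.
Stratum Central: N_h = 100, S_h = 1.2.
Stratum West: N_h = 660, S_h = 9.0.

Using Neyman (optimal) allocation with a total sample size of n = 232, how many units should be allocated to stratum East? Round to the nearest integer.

Neyman allocation: n_h = n · N_h S_h / Σ N_i S_i, with n = 232.
  stratum East: N_h·S_h = 960·4.7 = 4512.00
  stratum Central: N_h·S_h = 100·1.2 = 120.00
  stratum West: N_h·S_h = 660·9.0 = 5940.00
Σ N_h S_h = 10572.00
n for stratum East = 232·4512.00/10572.00 = 99.015 → 99

99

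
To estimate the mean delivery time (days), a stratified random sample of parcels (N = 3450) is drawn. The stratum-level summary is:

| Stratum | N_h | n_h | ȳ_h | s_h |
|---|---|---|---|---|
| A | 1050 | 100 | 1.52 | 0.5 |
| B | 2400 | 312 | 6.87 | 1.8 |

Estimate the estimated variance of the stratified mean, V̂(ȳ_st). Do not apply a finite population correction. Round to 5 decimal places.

V̂(ȳ_st) ≈ 0.00526

V̂(ȳ_st) = Σ W_h² s_h²/n_h, with W_h = N_h/N and N = 3450:
  stratum A: (1050/3450)²·0.5²/100 = 0.000231569
  stratum B: (2400/3450)²·1.8²/312 = 0.00502545
V̂(ȳ_st) = 0.00525702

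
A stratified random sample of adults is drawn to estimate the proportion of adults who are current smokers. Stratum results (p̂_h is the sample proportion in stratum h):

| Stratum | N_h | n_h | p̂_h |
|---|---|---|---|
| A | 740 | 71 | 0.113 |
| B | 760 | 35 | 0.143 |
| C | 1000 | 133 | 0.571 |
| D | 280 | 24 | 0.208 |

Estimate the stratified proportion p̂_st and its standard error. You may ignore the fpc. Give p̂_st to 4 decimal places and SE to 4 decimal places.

N = 2780; stratum weights W_h = N_h/N.
p̂_st = Σ W_h p̂_h = (740·0.113 + 760·0.143 + 1000·0.571 + 280·0.208)/2780 = 0.29552
V̂(p̂_st) = Σ W_h² p̂_h(1−p̂_h)/(n_h−1):
  stratum A: (740/2780)²·0.113·0.887/70 = 0.000101456
  stratum B: (760/2780)²·0.143·0.857/34 = 0.000269386
  stratum C: (1000/2780)²·0.571·0.429/132 = 0.000240121
  stratum D: (280/2780)²·0.208·0.792/23 = 7.26586e-05
V̂(p̂_st) = 0.000683622; SE = √V̂ = 0.0261462

p̂_st ≈ 0.2955, SE ≈ 0.0261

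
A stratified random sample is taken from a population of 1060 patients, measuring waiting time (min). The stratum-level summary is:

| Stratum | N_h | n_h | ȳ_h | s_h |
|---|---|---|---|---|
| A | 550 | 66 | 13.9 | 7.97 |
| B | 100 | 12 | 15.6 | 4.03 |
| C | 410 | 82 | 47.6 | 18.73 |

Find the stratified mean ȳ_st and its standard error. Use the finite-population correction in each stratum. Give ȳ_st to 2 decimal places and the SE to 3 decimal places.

ȳ_st = Σ W_h ȳ_h = (550·13.9 + 100·15.6 + 410·47.6)/1060 = 27.09528
V̂(ȳ_st) = Σ W_h² (1 − n_h/N_h) s_h²/n_h, with W_h = N_h/N and N = 1060:
  stratum A: (550/1060)²·(1 − 66/550)·7.97²/66 = 0.228018
  stratum B: (100/1060)²·(1 − 12/100)·4.03²/12 = 0.0105999
  stratum C: (410/1060)²·(1 − 82/410)·18.73²/82 = 0.512044
V̂(ȳ_st) = 0.750662
SE(ȳ_st) = √0.750662 = 0.866408

ȳ_st ≈ 27.10, SE ≈ 0.866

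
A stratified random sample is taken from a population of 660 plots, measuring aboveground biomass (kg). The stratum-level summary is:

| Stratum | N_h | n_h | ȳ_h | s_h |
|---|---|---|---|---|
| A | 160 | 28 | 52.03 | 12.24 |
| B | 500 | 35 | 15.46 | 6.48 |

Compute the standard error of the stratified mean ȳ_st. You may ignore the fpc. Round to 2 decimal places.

SE(ȳ_st) ≈ 1.00

V̂(ȳ_st) = Σ W_h² s_h²/n_h, with W_h = N_h/N and N = 660:
  stratum A: (160/660)²·12.24²/28 = 0.314454
  stratum B: (500/660)²·6.48²/35 = 0.688548
V̂(ȳ_st) = 1.003
SE(ȳ_st) = √1.003 = 1.0015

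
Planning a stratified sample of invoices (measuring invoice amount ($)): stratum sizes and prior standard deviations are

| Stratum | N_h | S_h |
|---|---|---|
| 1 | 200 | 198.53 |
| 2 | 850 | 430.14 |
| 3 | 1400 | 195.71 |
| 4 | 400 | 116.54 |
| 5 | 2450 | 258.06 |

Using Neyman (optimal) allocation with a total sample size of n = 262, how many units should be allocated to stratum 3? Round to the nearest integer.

53

Neyman allocation: n_h = n · N_h S_h / Σ N_i S_i, with n = 262.
  stratum 1: N_h·S_h = 200·198.53 = 39706.00
  stratum 2: N_h·S_h = 850·430.14 = 365619.00
  stratum 3: N_h·S_h = 1400·195.71 = 273994.00
  stratum 4: N_h·S_h = 400·116.54 = 46616.00
  stratum 5: N_h·S_h = 2450·258.06 = 632247.00
Σ N_h S_h = 1358182.00
n for stratum 3 = 262·273994.00/1358182.00 = 52.855 → 53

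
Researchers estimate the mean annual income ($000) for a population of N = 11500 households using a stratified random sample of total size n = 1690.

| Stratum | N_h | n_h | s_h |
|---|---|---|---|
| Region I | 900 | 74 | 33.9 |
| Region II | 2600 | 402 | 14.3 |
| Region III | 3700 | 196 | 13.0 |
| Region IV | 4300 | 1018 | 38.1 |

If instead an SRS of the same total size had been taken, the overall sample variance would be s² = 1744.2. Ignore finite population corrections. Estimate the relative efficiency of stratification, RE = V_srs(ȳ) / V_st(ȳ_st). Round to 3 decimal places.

RE ≈ 2.519

V̂(ȳ_st) = Σ W_h² s_h²/n_h, with W_h = N_h/N and N = 11500:
  stratum Region I: (900/11500)²·33.9²/74 = 0.0951168
  stratum Region II: (2600/11500)²·14.3²/402 = 0.0260014
  stratum Region III: (3700/11500)²·13.0²/196 = 0.0892562
  stratum Region IV: (4300/11500)²·38.1²/1018 = 0.199362
V_st = 0.409737
V_srs = s²/n = 1744.2/1690 = 1.03207
Relative efficiency = V_srs / V_st = 1.03207/0.409737 = 2.5189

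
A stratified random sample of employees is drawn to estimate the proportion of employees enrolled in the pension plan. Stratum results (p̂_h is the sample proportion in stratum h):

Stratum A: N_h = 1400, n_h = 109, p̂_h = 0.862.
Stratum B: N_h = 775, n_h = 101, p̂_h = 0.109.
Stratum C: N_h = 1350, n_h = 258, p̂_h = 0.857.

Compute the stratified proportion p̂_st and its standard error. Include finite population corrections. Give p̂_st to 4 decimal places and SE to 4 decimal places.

N = 3525; stratum weights W_h = N_h/N.
p̂_st = Σ W_h p̂_h = (1400·0.862 + 775·0.109 + 1350·0.857)/3525 = 0.69453
V̂(p̂_st) = Σ W_h² (1 − n_h/N_h) p̂_h(1−p̂_h)/(n_h−1):
  stratum A: (1400/3525)²·(1 − 109/1400)·0.862·0.138/108 = 0.000160213
  stratum B: (775/3525)²·(1 − 101/775)·0.109·0.891/100 = 4.0827e-05
  stratum C: (1350/3525)²·(1 − 258/1350)·0.857·0.143/257 = 5.65747e-05
V̂(p̂_st) = 0.000257615; SE = √V̂ = 0.0160504

p̂_st ≈ 0.6945, SE ≈ 0.0161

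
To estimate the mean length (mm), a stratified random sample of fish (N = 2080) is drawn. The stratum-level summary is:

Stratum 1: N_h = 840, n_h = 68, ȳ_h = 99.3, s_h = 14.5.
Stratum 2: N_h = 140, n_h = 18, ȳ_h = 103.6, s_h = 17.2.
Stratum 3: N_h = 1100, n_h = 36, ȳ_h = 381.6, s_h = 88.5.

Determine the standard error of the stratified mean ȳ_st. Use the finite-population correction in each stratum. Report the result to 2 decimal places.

V̂(ȳ_st) = Σ W_h² (1 − n_h/N_h) s_h²/n_h, with W_h = N_h/N and N = 2080:
  stratum 1: (840/2080)²·(1 − 68/840)·14.5²/68 = 0.463444
  stratum 2: (140/2080)²·(1 − 18/140)·17.2²/18 = 0.0648852
  stratum 3: (1100/2080)²·(1 − 36/1100)·88.5²/36 = 58.8561
V̂(ȳ_st) = 59.3845
SE(ȳ_st) = √59.3845 = 7.70613

SE(ȳ_st) ≈ 7.71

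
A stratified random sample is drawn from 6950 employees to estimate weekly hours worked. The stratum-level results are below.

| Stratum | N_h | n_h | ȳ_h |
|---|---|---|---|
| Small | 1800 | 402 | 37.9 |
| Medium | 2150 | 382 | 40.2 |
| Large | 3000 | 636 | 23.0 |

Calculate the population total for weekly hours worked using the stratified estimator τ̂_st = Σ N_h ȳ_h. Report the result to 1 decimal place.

τ̂_st = Σ N_h ȳ_h = 1800·37.9 + 2150·40.2 + 3000·23.0 = 223650.0

τ̂_st ≈ 223650.0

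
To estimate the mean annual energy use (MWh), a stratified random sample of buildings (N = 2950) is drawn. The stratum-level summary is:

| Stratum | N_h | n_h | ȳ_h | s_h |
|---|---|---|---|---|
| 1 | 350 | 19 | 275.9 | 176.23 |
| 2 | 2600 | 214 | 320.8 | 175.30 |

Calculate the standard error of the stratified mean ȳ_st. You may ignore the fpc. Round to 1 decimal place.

V̂(ȳ_st) = Σ W_h² s_h²/n_h, with W_h = N_h/N and N = 2950:
  stratum 1: (350/2950)²·176.23²/19 = 23.009
  stratum 2: (2600/2950)²·175.30²/214 = 111.546
V̂(ȳ_st) = 134.555
SE(ȳ_st) = √134.555 = 11.5998

SE(ȳ_st) ≈ 11.6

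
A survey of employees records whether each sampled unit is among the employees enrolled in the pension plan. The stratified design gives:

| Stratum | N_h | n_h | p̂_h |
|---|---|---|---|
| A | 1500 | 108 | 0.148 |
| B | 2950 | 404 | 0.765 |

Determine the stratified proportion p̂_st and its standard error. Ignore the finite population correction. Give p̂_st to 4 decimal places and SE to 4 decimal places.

p̂_st ≈ 0.5570, SE ≈ 0.0182

N = 4450; stratum weights W_h = N_h/N.
p̂_st = Σ W_h p̂_h = (1500·0.148 + 2950·0.765)/4450 = 0.55702
V̂(p̂_st) = Σ W_h² p̂_h(1−p̂_h)/(n_h−1):
  stratum A: (1500/4450)²·0.148·0.852/107 = 0.0001339
  stratum B: (2950/4450)²·0.765·0.235/403 = 0.000196042
V̂(p̂_st) = 0.000329941; SE = √V̂ = 0.0181643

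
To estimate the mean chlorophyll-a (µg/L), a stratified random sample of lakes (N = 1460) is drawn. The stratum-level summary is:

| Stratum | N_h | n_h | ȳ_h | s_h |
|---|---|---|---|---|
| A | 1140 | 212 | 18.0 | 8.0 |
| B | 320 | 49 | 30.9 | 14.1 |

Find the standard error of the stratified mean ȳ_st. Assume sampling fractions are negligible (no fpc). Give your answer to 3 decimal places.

V̂(ȳ_st) = Σ W_h² s_h²/n_h, with W_h = N_h/N and N = 1460:
  stratum A: (1140/1460)²·8.0²/212 = 0.184055
  stratum B: (320/1460)²·14.1²/49 = 0.194911
V̂(ȳ_st) = 0.378966
SE(ȳ_st) = √0.378966 = 0.615602

SE(ȳ_st) ≈ 0.616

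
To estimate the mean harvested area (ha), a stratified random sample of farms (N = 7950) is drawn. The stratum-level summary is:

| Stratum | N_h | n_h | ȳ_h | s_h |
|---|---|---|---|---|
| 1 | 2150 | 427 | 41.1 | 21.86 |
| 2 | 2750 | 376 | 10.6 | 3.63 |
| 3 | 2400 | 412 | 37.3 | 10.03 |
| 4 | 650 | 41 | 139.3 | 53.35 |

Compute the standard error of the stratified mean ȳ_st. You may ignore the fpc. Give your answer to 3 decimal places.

V̂(ȳ_st) = Σ W_h² s_h²/n_h, with W_h = N_h/N and N = 7950:
  stratum 1: (2150/7950)²·21.86²/427 = 0.0818493
  stratum 2: (2750/7950)²·3.63²/376 = 0.00419331
  stratum 3: (2400/7950)²·10.03²/412 = 0.0222532
  stratum 4: (650/7950)²·53.35²/41 = 0.464064
V̂(ȳ_st) = 0.572359
SE(ȳ_st) = √0.572359 = 0.756544

SE(ȳ_st) ≈ 0.757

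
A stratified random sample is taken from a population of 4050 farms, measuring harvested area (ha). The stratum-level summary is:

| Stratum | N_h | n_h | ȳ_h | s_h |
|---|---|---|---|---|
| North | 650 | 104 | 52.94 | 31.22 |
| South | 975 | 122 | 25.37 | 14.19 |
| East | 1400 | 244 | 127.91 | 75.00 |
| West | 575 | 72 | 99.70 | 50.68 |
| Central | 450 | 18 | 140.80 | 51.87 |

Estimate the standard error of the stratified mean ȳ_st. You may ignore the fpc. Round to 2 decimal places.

SE(ȳ_st) ≈ 2.38

V̂(ȳ_st) = Σ W_h² s_h²/n_h, with W_h = N_h/N and N = 4050:
  stratum North: (650/4050)²·31.22²/104 = 0.241407
  stratum South: (975/4050)²·14.19²/122 = 0.0956542
  stratum East: (1400/4050)²·75.00²/244 = 2.75473
  stratum West: (575/4050)²·50.68²/72 = 0.719062
  stratum Central: (450/4050)²·51.87²/18 = 1.84533
V̂(ȳ_st) = 5.65618
SE(ȳ_st) = √5.65618 = 2.37827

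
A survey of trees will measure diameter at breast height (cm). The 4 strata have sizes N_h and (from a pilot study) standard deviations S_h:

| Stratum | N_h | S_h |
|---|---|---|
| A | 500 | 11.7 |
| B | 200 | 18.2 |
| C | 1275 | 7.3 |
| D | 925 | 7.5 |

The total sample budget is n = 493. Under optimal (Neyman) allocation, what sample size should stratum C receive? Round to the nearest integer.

178

Neyman allocation: n_h = n · N_h S_h / Σ N_i S_i, with n = 493.
  stratum A: N_h·S_h = 500·11.7 = 5850.00
  stratum B: N_h·S_h = 200·18.2 = 3640.00
  stratum C: N_h·S_h = 1275·7.3 = 9307.50
  stratum D: N_h·S_h = 925·7.5 = 6937.50
Σ N_h S_h = 25735.00
n for stratum C = 493·9307.50/25735.00 = 178.302 → 178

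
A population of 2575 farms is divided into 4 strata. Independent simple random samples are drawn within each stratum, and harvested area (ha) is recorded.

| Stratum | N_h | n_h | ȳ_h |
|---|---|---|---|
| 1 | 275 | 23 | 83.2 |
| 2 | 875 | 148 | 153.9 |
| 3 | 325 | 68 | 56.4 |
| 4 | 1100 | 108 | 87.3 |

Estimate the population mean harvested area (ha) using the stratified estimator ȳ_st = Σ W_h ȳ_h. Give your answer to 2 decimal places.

N = Σ N_h = 2575. Stratum weights W_h = N_h/N.
ȳ_st = (275·83.2 + 875·153.9 + 325·56.4 + 1100·87.3) / 2575 = 105.5932

ȳ_st ≈ 105.59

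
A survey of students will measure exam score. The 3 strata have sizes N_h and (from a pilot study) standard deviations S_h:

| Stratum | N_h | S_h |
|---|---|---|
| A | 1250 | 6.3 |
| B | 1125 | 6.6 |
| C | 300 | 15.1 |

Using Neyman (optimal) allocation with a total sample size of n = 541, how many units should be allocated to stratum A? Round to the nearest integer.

215

Neyman allocation: n_h = n · N_h S_h / Σ N_i S_i, with n = 541.
  stratum A: N_h·S_h = 1250·6.3 = 7875.00
  stratum B: N_h·S_h = 1125·6.6 = 7425.00
  stratum C: N_h·S_h = 300·15.1 = 4530.00
Σ N_h S_h = 19830.00
n for stratum A = 541·7875.00/19830.00 = 214.845 → 215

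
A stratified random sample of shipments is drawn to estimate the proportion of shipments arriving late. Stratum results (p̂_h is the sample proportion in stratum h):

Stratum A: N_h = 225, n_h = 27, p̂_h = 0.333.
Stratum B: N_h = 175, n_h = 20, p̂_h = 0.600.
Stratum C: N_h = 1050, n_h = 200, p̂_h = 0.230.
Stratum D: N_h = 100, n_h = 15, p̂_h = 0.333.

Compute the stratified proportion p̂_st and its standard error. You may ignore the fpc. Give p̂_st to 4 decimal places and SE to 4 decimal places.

p̂_st ≈ 0.2934, SE ≈ 0.0286

N = 1550; stratum weights W_h = N_h/N.
p̂_st = Σ W_h p̂_h = (225·0.333 + 175·0.600 + 1050·0.230 + 100·0.333)/1550 = 0.29337
V̂(p̂_st) = Σ W_h² p̂_h(1−p̂_h)/(n_h−1):
  stratum A: (225/1550)²·0.333·0.667/26 = 0.000180011
  stratum B: (175/1550)²·0.600·0.400/19 = 0.000161016
  stratum C: (1050/1550)²·0.230·0.770/199 = 0.000408395
  stratum D: (100/1550)²·0.333·0.667/14 = 6.60357e-05
V̂(p̂_st) = 0.000815458; SE = √V̂ = 0.0285562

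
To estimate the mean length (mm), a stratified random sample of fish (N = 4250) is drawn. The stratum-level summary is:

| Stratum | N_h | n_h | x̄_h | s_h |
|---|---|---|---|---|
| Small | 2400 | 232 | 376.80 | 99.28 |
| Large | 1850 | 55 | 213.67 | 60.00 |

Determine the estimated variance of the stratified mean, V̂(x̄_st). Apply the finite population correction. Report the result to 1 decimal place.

V̂(x̄_st) = Σ W_h² (1 − n_h/N_h) s_h²/n_h, with W_h = N_h/N and N = 4250:
  stratum Small: (2400/4250)²·(1 − 232/2400)·99.28²/232 = 12.2385
  stratum Large: (1850/4250)²·(1 − 55/1850)·60.00²/55 = 12.0337
V̂(x̄_st) = 24.2722

V̂(x̄_st) ≈ 24.3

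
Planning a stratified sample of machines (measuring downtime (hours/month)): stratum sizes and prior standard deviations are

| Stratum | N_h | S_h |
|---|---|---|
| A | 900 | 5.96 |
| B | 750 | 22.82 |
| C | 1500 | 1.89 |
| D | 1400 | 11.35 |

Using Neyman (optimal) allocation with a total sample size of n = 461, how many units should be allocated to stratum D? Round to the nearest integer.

Neyman allocation: n_h = n · N_h S_h / Σ N_i S_i, with n = 461.
  stratum A: N_h·S_h = 900·5.96 = 5364.00
  stratum B: N_h·S_h = 750·22.82 = 17115.00
  stratum C: N_h·S_h = 1500·1.89 = 2835.00
  stratum D: N_h·S_h = 1400·11.35 = 15890.00
Σ N_h S_h = 41204.00
n for stratum D = 461·15890.00/41204.00 = 177.781 → 178

178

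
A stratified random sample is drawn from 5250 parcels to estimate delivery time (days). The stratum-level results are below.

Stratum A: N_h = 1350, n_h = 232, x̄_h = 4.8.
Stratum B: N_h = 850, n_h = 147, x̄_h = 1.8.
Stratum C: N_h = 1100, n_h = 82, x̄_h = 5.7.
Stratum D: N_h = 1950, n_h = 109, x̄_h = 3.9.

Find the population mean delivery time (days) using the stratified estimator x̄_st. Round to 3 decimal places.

N = Σ N_h = 5250. Stratum weights W_h = N_h/N.
x̄_st = (1350·4.8 + 850·1.8 + 1100·5.7 + 1950·3.9) / 5250 = 4.16857

x̄_st ≈ 4.169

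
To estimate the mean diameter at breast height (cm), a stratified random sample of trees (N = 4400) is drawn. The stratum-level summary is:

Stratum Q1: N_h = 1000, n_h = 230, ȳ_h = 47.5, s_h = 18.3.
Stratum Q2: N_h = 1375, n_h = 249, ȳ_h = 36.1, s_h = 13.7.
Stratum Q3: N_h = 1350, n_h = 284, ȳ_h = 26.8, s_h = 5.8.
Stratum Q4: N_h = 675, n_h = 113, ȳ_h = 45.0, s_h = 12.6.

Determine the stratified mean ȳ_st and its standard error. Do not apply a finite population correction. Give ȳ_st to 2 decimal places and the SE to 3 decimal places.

ȳ_st ≈ 37.20, SE ≈ 0.439

ȳ_st = Σ W_h ȳ_h = (1000·47.5 + 1375·36.1 + 1350·26.8 + 675·45.0)/4400 = 37.20284
V̂(ȳ_st) = Σ W_h² s_h²/n_h, with W_h = N_h/N and N = 4400:
  stratum Q1: (1000/4400)²·18.3²/230 = 0.0752089
  stratum Q2: (1375/4400)²·13.7²/249 = 0.0736108
  stratum Q3: (1350/4400)²·5.8²/284 = 0.0111506
  stratum Q4: (675/4400)²·12.6²/113 = 0.0330647
V̂(ȳ_st) = 0.193035
SE(ȳ_st) = √0.193035 = 0.439358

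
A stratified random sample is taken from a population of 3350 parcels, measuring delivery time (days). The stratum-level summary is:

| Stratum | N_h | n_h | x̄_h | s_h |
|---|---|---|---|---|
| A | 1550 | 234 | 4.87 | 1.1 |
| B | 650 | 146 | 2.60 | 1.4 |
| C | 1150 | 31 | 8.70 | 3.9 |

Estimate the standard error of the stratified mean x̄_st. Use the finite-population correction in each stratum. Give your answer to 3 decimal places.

V̂(x̄_st) = Σ W_h² (1 − n_h/N_h) s_h²/n_h, with W_h = N_h/N and N = 3350:
  stratum A: (1550/3350)²·(1 − 234/1550)·1.1²/234 = 0.000939869
  stratum B: (650/3350)²·(1 − 146/650)·1.4²/146 = 0.000391884
  stratum C: (1150/3350)²·(1 − 31/1150)·3.9²/31 = 0.0562608
V̂(x̄_st) = 0.0575925
SE(x̄_st) = √0.0575925 = 0.239984

SE(x̄_st) ≈ 0.240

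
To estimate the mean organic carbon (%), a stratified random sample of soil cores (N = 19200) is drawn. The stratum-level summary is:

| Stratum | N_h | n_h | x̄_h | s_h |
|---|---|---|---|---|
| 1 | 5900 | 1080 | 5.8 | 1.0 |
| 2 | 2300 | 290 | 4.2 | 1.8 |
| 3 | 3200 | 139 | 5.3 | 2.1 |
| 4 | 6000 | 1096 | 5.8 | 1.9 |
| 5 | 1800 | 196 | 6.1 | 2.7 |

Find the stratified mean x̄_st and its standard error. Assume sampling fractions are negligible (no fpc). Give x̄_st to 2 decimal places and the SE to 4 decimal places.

x̄_st = Σ W_h x̄_h = (5900·5.8 + 2300·4.2 + 3200·5.3 + 6000·5.8 + 1800·6.1)/19200 = 5.55312
V̂(x̄_st) = Σ W_h² s_h²/n_h, with W_h = N_h/N and N = 19200:
  stratum 1: (5900/19200)²·1.0²/1080 = 8.74335e-05
  stratum 2: (2300/19200)²·1.8²/290 = 0.000160325
  stratum 3: (3200/19200)²·2.1²/139 = 0.000881295
  stratum 4: (6000/19200)²·1.9²/1096 = 0.00032166
  stratum 5: (1800/19200)²·2.7²/196 = 0.000326899
V̂(x̄_st) = 0.00177761
SE(x̄_st) = √0.00177761 = 0.0421617

x̄_st ≈ 5.55, SE ≈ 0.0422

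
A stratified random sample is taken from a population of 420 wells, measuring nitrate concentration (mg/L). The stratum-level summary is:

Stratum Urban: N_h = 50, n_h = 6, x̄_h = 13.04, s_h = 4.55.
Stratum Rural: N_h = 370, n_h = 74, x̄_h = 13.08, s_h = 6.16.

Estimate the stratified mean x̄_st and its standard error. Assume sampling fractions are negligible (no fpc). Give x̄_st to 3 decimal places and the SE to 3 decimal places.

x̄_st = Σ W_h x̄_h = (50·13.04 + 370·13.08)/420 = 13.07524
V̂(x̄_st) = Σ W_h² s_h²/n_h, with W_h = N_h/N and N = 420:
  stratum Urban: (50/420)²·4.55²/6 = 0.0489005
  stratum Rural: (370/420)²·6.16²/74 = 0.397956
V̂(x̄_st) = 0.446856
SE(x̄_st) = √0.446856 = 0.668473

x̄_st ≈ 13.075, SE ≈ 0.668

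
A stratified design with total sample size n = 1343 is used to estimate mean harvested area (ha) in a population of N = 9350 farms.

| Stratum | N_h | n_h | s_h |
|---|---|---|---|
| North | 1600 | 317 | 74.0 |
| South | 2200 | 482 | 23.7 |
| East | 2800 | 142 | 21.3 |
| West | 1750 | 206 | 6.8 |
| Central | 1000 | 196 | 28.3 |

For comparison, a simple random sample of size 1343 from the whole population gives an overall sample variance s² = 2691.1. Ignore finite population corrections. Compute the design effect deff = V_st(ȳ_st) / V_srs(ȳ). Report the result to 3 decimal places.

V̂(ȳ_st) = Σ W_h² s_h²/n_h, with W_h = N_h/N and N = 9350:
  stratum North: (1600/9350)²·74.0²/317 = 0.505849
  stratum South: (2200/9350)²·23.7²/482 = 0.0645166
  stratum East: (2800/9350)²·21.3²/142 = 0.286526
  stratum West: (1750/9350)²·6.8²/206 = 0.00786328
  stratum Central: (1000/9350)²·28.3²/196 = 0.0467405
V_st = 0.911495
V_srs = s²/n = 2691.1/1343 = 2.0038
deff = V_st / V_srs = 0.911495/2.0038 = 0.4549

deff ≈ 0.455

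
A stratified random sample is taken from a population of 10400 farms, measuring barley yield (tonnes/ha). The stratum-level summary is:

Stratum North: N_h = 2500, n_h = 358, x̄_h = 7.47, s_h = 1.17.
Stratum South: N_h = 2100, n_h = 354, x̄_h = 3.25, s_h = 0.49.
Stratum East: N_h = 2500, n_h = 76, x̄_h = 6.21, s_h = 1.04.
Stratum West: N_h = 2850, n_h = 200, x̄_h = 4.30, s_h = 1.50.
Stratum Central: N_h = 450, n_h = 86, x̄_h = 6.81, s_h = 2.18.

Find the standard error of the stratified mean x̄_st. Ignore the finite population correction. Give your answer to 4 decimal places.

SE(x̄_st) ≈ 0.0449

V̂(x̄_st) = Σ W_h² s_h²/n_h, with W_h = N_h/N and N = 10400:
  stratum North: (2500/10400)²·1.17²/358 = 0.000220954
  stratum South: (2100/10400)²·0.49²/354 = 2.76542e-05
  stratum East: (2500/10400)²·1.04²/76 = 0.000822368
  stratum West: (2850/10400)²·1.50²/200 = 0.000844842
  stratum Central: (450/10400)²·2.18²/86 = 0.00010346
V̂(x̄_st) = 0.00201928
SE(x̄_st) = √0.00201928 = 0.0449364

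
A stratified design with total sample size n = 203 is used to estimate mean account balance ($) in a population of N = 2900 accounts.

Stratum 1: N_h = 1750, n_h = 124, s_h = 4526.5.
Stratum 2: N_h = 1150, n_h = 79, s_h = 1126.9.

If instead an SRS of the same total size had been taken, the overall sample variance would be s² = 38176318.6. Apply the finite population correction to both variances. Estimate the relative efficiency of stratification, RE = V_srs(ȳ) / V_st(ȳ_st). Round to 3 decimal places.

V̂(ȳ_st) = Σ W_h² (1 − n_h/N_h) s_h²/n_h, with W_h = N_h/N and N = 2900:
  stratum 1: (1750/2900)²·(1 − 124/1750)·4526.5²/124 = 55907
  stratum 2: (1150/2900)²·(1 − 79/1150)·1126.9²/79 = 2354.15
V_st = 58261.1
V_srs = (1 − 203/2900)·38176318.6/203 = 174896
Relative efficiency = V_srs / V_st = 174896/58261.1 = 3.0019

RE ≈ 3.002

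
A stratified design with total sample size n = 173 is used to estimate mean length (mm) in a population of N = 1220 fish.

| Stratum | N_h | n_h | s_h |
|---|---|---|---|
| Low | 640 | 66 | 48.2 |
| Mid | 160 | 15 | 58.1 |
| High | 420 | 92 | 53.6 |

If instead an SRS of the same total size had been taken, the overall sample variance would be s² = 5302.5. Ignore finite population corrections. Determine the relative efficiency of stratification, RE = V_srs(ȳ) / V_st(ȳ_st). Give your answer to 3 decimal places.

V̂(ȳ_st) = Σ W_h² s_h²/n_h, with W_h = N_h/N and N = 1220:
  stratum Low: (640/1220)²·48.2²/66 = 9.68703
  stratum Mid: (160/1220)²·58.1²/15 = 3.87063
  stratum High: (420/1220)²·53.6²/92 = 3.70101
V_st = 17.2587
V_srs = s²/n = 5302.5/173 = 30.6503
Relative efficiency = V_srs / V_st = 30.6503/17.2587 = 1.7759

RE ≈ 1.776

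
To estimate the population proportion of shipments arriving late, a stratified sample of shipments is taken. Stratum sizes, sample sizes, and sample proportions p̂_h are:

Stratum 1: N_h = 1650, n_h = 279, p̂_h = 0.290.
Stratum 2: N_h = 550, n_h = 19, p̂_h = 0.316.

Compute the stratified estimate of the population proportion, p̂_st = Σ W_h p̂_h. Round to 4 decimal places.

N = 2200; stratum weights W_h = N_h/N.
p̂_st = Σ W_h p̂_h = (1650·0.290 + 550·0.316)/2200 = 0.29650

p̂_st ≈ 0.2965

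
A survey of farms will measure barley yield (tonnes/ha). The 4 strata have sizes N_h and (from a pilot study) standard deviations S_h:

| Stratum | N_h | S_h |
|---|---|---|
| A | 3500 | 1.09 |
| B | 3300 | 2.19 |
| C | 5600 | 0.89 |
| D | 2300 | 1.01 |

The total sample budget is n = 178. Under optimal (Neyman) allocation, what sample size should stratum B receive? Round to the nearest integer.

70

Neyman allocation: n_h = n · N_h S_h / Σ N_i S_i, with n = 178.
  stratum A: N_h·S_h = 3500·1.09 = 3815.00
  stratum B: N_h·S_h = 3300·2.19 = 7227.00
  stratum C: N_h·S_h = 5600·0.89 = 4984.00
  stratum D: N_h·S_h = 2300·1.01 = 2323.00
Σ N_h S_h = 18349.00
n for stratum B = 178·7227.00/18349.00 = 70.108 → 70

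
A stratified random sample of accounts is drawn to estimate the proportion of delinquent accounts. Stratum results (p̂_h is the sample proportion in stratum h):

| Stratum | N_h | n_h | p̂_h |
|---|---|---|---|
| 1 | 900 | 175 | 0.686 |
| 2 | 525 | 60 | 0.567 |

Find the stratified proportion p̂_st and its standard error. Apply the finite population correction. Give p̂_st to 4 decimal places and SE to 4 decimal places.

p̂_st ≈ 0.6422, SE ≈ 0.0300

N = 1425; stratum weights W_h = N_h/N.
p̂_st = Σ W_h p̂_h = (900·0.686 + 525·0.567)/1425 = 0.64216
V̂(p̂_st) = Σ W_h² (1 − n_h/N_h) p̂_h(1−p̂_h)/(n_h−1):
  stratum 1: (900/1425)²·(1 − 175/900)·0.686·0.314/174 = 0.000397791
  stratum 2: (525/1425)²·(1 − 60/525)·0.567·0.433/59 = 0.000500267
V̂(p̂_st) = 0.000898058; SE = √V̂ = 0.0299676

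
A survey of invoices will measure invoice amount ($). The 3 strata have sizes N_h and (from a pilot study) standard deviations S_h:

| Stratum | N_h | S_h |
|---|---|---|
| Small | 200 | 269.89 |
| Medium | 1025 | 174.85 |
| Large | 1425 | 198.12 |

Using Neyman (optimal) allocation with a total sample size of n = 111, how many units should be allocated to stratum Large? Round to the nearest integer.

Neyman allocation: n_h = n · N_h S_h / Σ N_i S_i, with n = 111.
  stratum Small: N_h·S_h = 200·269.89 = 53978.00
  stratum Medium: N_h·S_h = 1025·174.85 = 179221.25
  stratum Large: N_h·S_h = 1425·198.12 = 282321.00
Σ N_h S_h = 515520.25
n for stratum Large = 111·282321.00/515520.25 = 60.788 → 61

61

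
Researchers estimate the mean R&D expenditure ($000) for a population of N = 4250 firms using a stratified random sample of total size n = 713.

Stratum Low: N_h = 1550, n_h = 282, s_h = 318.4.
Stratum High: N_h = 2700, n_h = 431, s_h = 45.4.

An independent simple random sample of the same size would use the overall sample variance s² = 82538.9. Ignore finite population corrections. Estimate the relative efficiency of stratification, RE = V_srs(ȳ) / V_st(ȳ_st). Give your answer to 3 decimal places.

V̂(ȳ_st) = Σ W_h² s_h²/n_h, with W_h = N_h/N and N = 4250:
  stratum Low: (1550/4250)²·318.4²/282 = 47.817
  stratum High: (2700/4250)²·45.4²/431 = 1.93012
V_st = 49.7471
V_srs = s²/n = 82538.9/713 = 115.763
Relative efficiency = V_srs / V_st = 115.763/49.7471 = 2.3270

RE ≈ 2.327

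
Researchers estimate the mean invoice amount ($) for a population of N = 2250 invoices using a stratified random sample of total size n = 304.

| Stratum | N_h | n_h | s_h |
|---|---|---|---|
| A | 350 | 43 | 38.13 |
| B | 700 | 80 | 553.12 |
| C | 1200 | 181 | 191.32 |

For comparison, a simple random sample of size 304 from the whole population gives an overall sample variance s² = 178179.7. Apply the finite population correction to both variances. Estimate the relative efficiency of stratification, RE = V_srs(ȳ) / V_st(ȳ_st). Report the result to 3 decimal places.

V̂(ȳ_st) = Σ W_h² (1 − n_h/N_h) s_h²/n_h, with W_h = N_h/N and N = 2250:
  stratum A: (350/2250)²·(1 − 43/350)·38.13²/43 = 0.71764
  stratum B: (700/2250)²·(1 − 80/700)·553.12²/80 = 327.849
  stratum C: (1200/2250)²·(1 − 181/1200)·191.32²/181 = 48.8464
V_st = 377.413
V_srs = (1 − 304/2250)·178179.7/304 = 506.926
Relative efficiency = V_srs / V_st = 506.926/377.413 = 1.3432

RE ≈ 1.343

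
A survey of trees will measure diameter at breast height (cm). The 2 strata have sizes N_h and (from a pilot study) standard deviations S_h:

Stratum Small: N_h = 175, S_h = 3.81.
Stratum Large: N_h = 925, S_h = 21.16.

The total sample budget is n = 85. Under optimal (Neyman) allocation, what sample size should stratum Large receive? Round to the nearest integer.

82

Neyman allocation: n_h = n · N_h S_h / Σ N_i S_i, with n = 85.
  stratum Small: N_h·S_h = 175·3.81 = 666.75
  stratum Large: N_h·S_h = 925·21.16 = 19573.00
Σ N_h S_h = 20239.75
n for stratum Large = 85·19573.00/20239.75 = 82.200 → 82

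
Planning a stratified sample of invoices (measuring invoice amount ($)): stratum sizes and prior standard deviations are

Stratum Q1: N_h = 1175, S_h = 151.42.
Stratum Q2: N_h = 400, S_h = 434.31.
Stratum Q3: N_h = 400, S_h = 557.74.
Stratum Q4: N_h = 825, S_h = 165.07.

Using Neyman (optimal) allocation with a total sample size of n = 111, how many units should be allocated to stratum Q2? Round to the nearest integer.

Neyman allocation: n_h = n · N_h S_h / Σ N_i S_i, with n = 111.
  stratum Q1: N_h·S_h = 1175·151.42 = 177918.50
  stratum Q2: N_h·S_h = 400·434.31 = 173724.00
  stratum Q3: N_h·S_h = 400·557.74 = 223096.00
  stratum Q4: N_h·S_h = 825·165.07 = 136182.75
Σ N_h S_h = 710921.25
n for stratum Q2 = 111·173724.00/710921.25 = 27.124 → 27

27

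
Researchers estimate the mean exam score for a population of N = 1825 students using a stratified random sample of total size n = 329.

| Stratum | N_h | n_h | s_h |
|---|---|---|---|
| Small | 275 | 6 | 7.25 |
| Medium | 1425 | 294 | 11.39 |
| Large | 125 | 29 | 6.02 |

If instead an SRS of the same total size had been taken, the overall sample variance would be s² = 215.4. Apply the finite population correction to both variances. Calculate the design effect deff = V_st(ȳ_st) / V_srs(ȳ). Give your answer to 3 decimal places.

V̂(ȳ_st) = Σ W_h² (1 − n_h/N_h) s_h²/n_h, with W_h = N_h/N and N = 1825:
  stratum Small: (275/1825)²·(1 − 6/275)·7.25²/6 = 0.194574
  stratum Medium: (1425/1825)²·(1 − 294/1425)·11.39²/294 = 0.213527
  stratum Large: (125/1825)²·(1 − 29/125)·6.02²/29 = 0.00450247
V_st = 0.412603
V_srs = (1 − 329/1825)·215.4/329 = 0.536684
deff = V_st / V_srs = 0.412603/0.536684 = 0.7688

deff ≈ 0.769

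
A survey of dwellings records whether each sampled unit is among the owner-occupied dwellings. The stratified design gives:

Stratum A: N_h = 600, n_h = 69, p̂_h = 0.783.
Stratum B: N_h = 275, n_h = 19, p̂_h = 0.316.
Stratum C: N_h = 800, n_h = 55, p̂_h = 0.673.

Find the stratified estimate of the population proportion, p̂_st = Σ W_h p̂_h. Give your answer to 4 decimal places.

N = 1675; stratum weights W_h = N_h/N.
p̂_st = Σ W_h p̂_h = (600·0.783 + 275·0.316 + 800·0.673)/1675 = 0.65379

p̂_st ≈ 0.6538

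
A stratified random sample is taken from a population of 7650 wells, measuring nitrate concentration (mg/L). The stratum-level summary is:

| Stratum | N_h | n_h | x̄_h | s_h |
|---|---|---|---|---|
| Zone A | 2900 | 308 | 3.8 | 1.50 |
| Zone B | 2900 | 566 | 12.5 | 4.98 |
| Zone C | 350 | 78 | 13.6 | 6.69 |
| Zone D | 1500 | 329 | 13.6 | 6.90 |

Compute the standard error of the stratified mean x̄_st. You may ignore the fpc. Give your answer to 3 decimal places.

V̂(x̄_st) = Σ W_h² s_h²/n_h, with W_h = N_h/N and N = 7650:
  stratum Zone A: (2900/7650)²·1.50²/308 = 0.0010498
  stratum Zone B: (2900/7650)²·4.98²/566 = 0.00629673
  stratum Zone C: (350/7650)²·6.69²/78 = 0.00120108
  stratum Zone D: (1500/7650)²·6.90²/329 = 0.00556368
V̂(x̄_st) = 0.0141113
SE(x̄_st) = √0.0141113 = 0.118791

SE(x̄_st) ≈ 0.119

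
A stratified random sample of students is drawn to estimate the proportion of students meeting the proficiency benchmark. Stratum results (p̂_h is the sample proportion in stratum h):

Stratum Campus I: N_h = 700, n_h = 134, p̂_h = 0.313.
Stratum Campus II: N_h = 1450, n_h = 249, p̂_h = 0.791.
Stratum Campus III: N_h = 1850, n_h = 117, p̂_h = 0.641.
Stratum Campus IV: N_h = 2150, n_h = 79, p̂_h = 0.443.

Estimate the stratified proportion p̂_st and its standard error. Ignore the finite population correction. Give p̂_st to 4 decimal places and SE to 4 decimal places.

p̂_st ≈ 0.5698, SE ≈ 0.0250

N = 6150; stratum weights W_h = N_h/N.
p̂_st = Σ W_h p̂_h = (700·0.313 + 1450·0.791 + 1850·0.641 + 2150·0.443)/6150 = 0.56981
V̂(p̂_st) = Σ W_h² p̂_h(1−p̂_h)/(n_h−1):
  stratum Campus I: (700/6150)²·0.313·0.687/133 = 2.09457e-05
  stratum Campus II: (1450/6150)²·0.791·0.209/248 = 3.70559e-05
  stratum Campus III: (1850/6150)²·0.641·0.359/116 = 0.00017951
  stratum Campus IV: (2150/6150)²·0.443·0.557/78 = 0.000386626
V̂(p̂_st) = 0.000624137; SE = √V̂ = 0.0249827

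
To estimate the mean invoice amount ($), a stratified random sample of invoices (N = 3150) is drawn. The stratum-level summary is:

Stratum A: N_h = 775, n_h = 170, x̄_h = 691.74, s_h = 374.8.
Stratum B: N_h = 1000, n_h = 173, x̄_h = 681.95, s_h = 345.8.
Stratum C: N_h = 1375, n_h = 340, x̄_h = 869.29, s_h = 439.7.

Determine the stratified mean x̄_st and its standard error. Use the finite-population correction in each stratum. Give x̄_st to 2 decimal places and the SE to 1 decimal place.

x̄_st = Σ W_h x̄_h = (775·691.74 + 1000·681.95 + 1375·869.29)/3150 = 766.13405
V̂(x̄_st) = Σ W_h² (1 − n_h/N_h) s_h²/n_h, with W_h = N_h/N and N = 3150:
  stratum A: (775/3150)²·(1 − 170/775)·374.8²/170 = 39.0469
  stratum B: (1000/3150)²·(1 − 173/1000)·345.8²/173 = 57.6087
  stratum C: (1375/3150)²·(1 − 340/1375)·439.7²/340 = 81.556
V̂(x̄_st) = 178.212
SE(x̄_st) = √178.212 = 13.3496

x̄_st ≈ 766.13, SE ≈ 13.3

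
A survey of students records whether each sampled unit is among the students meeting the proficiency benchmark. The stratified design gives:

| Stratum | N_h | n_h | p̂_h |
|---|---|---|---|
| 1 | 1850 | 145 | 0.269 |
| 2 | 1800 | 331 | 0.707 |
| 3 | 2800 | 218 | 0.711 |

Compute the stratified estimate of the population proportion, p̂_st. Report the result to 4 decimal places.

p̂_st ≈ 0.5831

N = 6450; stratum weights W_h = N_h/N.
p̂_st = Σ W_h p̂_h = (1850·0.269 + 1800·0.707 + 2800·0.711)/6450 = 0.58311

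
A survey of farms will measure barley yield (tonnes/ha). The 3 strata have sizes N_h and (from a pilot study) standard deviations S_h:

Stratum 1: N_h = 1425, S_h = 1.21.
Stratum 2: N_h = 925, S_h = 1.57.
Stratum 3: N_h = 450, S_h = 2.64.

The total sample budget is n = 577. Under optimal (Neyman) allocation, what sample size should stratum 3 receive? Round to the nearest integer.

157

Neyman allocation: n_h = n · N_h S_h / Σ N_i S_i, with n = 577.
  stratum 1: N_h·S_h = 1425·1.21 = 1724.25
  stratum 2: N_h·S_h = 925·1.57 = 1452.25
  stratum 3: N_h·S_h = 450·2.64 = 1188.00
Σ N_h S_h = 4364.50
n for stratum 3 = 577·1188.00/4364.50 = 157.057 → 157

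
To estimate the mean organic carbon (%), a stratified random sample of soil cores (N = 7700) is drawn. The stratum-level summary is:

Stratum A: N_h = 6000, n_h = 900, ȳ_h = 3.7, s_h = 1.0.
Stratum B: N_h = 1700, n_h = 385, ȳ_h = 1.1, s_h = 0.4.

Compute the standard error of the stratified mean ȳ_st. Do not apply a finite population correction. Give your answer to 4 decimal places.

SE(ȳ_st) ≈ 0.0264

V̂(ȳ_st) = Σ W_h² s_h²/n_h, with W_h = N_h/N and N = 7700:
  stratum A: (6000/7700)²·1.0²/900 = 0.00067465
  stratum B: (1700/7700)²·0.4²/385 = 2.0257e-05
V̂(ȳ_st) = 0.000694907
SE(ȳ_st) = √0.000694907 = 0.0263611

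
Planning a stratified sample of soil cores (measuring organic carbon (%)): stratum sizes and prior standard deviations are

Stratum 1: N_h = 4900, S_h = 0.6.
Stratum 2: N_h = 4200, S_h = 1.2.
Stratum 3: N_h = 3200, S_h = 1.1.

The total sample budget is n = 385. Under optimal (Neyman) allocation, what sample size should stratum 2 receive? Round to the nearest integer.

Neyman allocation: n_h = n · N_h S_h / Σ N_i S_i, with n = 385.
  stratum 1: N_h·S_h = 4900·0.6 = 2940.00
  stratum 2: N_h·S_h = 4200·1.2 = 5040.00
  stratum 3: N_h·S_h = 3200·1.1 = 3520.00
Σ N_h S_h = 11500.00
n for stratum 2 = 385·5040.00/11500.00 = 168.730 → 169

169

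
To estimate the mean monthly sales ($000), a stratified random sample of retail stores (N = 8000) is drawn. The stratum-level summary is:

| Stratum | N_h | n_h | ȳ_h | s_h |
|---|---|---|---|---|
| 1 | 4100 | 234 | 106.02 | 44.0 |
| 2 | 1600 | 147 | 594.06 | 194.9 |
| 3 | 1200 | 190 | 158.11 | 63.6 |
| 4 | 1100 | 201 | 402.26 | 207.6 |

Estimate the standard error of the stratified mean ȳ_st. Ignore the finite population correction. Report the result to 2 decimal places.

V̂(ȳ_st) = Σ W_h² s_h²/n_h, with W_h = N_h/N and N = 8000:
  stratum 1: (4100/8000)²·44.0²/234 = 2.17309
  stratum 2: (1600/8000)²·194.9²/147 = 10.3363
  stratum 3: (1200/8000)²·63.6²/190 = 0.479008
  stratum 4: (1100/8000)²·207.6²/201 = 4.05382
V̂(ȳ_st) = 17.0422
SE(ȳ_st) = √17.0422 = 4.12822

SE(ȳ_st) ≈ 4.13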